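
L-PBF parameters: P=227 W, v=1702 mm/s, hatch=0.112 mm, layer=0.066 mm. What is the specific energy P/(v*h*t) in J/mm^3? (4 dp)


Build rate = 1702 * 0.112 * 0.066 = 12.581184 mm^3/s
SE = 227 / 12.581184 = 18.0428 J/mm^3


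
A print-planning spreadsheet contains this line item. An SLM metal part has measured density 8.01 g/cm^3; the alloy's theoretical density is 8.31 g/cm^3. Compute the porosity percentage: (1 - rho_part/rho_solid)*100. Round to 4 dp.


Porosity = (1-8.01/8.31)*100 = 3.6101 %


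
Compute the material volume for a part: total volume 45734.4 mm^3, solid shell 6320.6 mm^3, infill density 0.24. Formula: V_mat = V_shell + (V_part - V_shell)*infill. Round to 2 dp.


V_infill = (45734.4 - 6320.6) * 0.24 = 9459.31
V_total = 6320.6 + 9459.31 = 15779.91 mm^3


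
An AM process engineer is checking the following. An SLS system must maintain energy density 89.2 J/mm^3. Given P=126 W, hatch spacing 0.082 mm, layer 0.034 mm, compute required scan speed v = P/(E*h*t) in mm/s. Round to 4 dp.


v = 126 / (89.2*0.082*0.034) = 506.6557 mm/s


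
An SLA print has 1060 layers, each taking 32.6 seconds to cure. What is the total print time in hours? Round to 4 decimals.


t = 1060 * 32.6 / 3600 = 9.5989 hrs


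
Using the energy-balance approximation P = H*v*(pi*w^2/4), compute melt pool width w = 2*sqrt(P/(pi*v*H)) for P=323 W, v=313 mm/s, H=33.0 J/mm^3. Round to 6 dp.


w = 2*sqrt(323/(pi*313*33.0)) = 0.199539 mm


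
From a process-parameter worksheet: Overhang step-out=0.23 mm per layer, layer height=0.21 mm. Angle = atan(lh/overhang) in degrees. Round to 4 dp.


angle = atan(0.21/0.23) = 42.3974 degrees


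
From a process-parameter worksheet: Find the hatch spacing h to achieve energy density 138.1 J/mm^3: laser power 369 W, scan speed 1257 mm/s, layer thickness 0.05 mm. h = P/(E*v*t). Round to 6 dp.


h = 369 / (138.1*1257*0.05) = 0.042514 mm


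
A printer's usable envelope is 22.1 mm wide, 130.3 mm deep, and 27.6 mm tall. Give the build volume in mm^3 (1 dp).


V = 22.1 * 130.3 * 27.6 = 79477.8 mm^3


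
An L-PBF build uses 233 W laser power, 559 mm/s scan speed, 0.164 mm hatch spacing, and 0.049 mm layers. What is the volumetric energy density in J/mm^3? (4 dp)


E = 233 / (559*0.164*0.049) = 51.8686 J/mm^3


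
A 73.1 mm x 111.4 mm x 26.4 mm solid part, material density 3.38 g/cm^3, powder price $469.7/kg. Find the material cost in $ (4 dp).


V = 73.1 * 111.4 * 26.4 = 214984.176 mm^3 = 214.984176 cm^3
Mass = 214.984176 * 3.38 / 1000 = 0.72664651 kg
Cost = 0.72664651 * 469.7 = 341.3059 $


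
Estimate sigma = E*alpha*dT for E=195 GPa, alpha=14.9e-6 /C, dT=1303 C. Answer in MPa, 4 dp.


sigma = 195*1000 * 14.9e-6 * 1303 = 3785.8665 MPa


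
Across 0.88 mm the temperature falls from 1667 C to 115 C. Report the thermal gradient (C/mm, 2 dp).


G = (1667-115)/0.88 = 1763.64 C/mm


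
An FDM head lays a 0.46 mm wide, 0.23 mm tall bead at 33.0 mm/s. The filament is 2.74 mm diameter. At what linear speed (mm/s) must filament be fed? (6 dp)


Q = 0.46 * 0.23 * 33.0 = 3.4914 mm^3/s
A_fil = pi*(2.74/2)^2 = 5.89645525 mm^2
v_feed = 3.4914 / 5.89645525 = 0.592118 mm/s


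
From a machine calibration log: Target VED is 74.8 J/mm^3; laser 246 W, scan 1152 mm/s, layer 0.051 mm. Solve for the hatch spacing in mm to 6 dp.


h = 246 / (74.8*1152*0.051) = 0.055977 mm


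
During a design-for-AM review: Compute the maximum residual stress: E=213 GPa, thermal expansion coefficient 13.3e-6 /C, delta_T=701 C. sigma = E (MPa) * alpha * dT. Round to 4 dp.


sigma = 213*1000 * 13.3e-6 * 701 = 1985.8629 MPa


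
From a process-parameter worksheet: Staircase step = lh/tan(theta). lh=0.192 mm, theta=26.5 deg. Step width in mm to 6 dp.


step = 0.192 / tan(26.5) = 0.385092 mm


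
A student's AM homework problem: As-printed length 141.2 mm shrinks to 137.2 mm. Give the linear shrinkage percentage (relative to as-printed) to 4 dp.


Shrinkage = ((141.2-137.2)/141.2)*100 = 2.8329 %


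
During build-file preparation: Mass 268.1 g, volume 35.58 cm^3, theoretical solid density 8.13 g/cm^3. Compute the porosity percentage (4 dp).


rho_part = 268.1 / 35.58 = 7.5351321 g/cm^3
Porosity = (1 - 7.5351321/8.13)*100 = 7.3169 %


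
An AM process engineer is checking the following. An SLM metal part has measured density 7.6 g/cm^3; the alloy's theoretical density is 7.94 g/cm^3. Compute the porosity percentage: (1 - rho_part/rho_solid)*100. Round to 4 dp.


Porosity = (1-7.6/7.94)*100 = 4.2821 %


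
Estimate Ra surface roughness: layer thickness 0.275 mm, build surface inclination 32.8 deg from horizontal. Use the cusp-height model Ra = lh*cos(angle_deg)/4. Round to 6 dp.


Ra = 0.275 * cos(32.8) / 4 = 0.057789 mm


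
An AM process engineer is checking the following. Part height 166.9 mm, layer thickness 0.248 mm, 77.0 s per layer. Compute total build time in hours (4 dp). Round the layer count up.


Layers = ceil(166.9/0.248) = 673
t = 673 * 77.0 / 3600 = 14.3947 hrs


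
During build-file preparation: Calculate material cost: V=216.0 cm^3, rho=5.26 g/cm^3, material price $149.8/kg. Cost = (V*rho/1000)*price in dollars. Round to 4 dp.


Mass = 216.0*5.26/1000 = 1.13616 kg
Cost = 1.13616 * 149.8 = 170.1968 $


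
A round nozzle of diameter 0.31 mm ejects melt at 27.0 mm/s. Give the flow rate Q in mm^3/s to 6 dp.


A = pi*(0.31/2)^2 = 0.07547676 mm^2
Q = 0.07547676 * 27.0 = 2.037873 mm^3/s


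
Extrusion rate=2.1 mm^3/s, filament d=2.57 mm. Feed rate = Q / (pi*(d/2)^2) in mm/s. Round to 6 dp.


A = pi*(2.57/2)^2 = 5.187476
v = 2.1 / 5.187476 = 0.404821 mm/s


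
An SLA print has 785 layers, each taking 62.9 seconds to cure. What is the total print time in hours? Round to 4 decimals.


t = 785 * 62.9 / 3600 = 13.7157 hrs


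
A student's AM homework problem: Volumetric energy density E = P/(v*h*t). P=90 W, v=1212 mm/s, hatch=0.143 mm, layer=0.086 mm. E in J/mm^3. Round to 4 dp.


E = 90 / (1212*0.143*0.086) = 6.0382 J/mm^3


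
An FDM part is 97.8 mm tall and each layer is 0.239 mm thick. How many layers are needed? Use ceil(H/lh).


Layers = ceil(97.8/0.239) = 410


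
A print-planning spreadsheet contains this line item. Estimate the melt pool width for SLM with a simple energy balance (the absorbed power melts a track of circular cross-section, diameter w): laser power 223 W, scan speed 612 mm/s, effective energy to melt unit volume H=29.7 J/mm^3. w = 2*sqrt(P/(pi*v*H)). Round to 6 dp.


w = 2*sqrt(223/(pi*612*29.7)) = 0.124984 mm


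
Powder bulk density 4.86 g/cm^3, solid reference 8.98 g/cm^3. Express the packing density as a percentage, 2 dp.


Packing = (4.86/8.98)*100 = 54.12 %


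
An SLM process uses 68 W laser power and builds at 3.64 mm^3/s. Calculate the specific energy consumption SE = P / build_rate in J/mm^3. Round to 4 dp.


SE = 68 / 3.64 = 18.6813 J/mm^3


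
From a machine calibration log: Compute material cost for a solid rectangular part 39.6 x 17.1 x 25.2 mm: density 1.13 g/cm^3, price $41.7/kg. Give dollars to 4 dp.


V = 39.6 * 17.1 * 25.2 = 17064.432 mm^3 = 17.064432 cm^3
Mass = 17.064432 * 1.13 / 1000 = 0.01928281 kg
Cost = 0.01928281 * 41.7 = 0.8041 $


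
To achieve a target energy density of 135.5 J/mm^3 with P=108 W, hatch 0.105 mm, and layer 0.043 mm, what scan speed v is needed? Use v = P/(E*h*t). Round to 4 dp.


v = 108 / (135.5*0.105*0.043) = 176.5333 mm/s


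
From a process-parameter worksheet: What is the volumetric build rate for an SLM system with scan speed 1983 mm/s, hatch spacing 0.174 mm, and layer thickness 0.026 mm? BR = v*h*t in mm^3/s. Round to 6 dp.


Rate = 1983 * 0.174 * 0.026 = 8.971092 mm^3/s


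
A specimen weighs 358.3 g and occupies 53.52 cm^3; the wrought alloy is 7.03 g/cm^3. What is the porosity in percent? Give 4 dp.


rho_part = 358.3 / 53.52 = 6.69469357 g/cm^3
Porosity = (1 - 6.69469357/7.03)*100 = 4.7697 %


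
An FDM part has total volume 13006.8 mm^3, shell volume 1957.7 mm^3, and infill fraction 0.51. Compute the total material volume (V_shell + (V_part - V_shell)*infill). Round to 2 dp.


V_infill = (13006.8 - 1957.7) * 0.51 = 5635.04
V_total = 1957.7 + 5635.04 = 7592.74 mm^3


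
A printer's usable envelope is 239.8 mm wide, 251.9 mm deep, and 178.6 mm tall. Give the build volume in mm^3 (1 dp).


V = 239.8 * 251.9 * 178.6 = 10788443.7 mm^3


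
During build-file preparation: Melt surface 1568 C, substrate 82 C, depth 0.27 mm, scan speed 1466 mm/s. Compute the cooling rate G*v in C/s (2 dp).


G = (1568-82)/0.27 = 5503.7037037 C/mm
CR = 5503.7037037 * 1466 = 8068429.63 C/s


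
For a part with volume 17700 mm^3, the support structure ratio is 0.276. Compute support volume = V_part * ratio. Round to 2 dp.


V_support = 17700 * 0.276 = 4885.2 mm^3


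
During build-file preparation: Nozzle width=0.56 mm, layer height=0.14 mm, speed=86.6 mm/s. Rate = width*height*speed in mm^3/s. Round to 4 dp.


Rate = 0.56 * 0.14 * 86.6 = 6.7894 mm^3/s


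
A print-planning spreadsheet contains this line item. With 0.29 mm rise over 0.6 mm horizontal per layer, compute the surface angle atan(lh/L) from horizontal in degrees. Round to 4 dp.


angle = atan(0.29/0.6) = 25.796 degrees


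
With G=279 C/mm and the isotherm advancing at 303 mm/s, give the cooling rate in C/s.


CR = 279 * 303 = 84537 C/s


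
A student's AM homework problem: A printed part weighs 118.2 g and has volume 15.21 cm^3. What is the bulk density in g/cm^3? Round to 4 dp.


rho = 118.2 / 15.21 = 7.7712 g/cm^3


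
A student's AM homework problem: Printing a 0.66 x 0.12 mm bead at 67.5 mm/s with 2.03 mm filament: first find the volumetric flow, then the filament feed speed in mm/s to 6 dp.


Q = 0.66 * 0.12 * 67.5 = 5.346 mm^3/s
A_fil = pi*(2.03/2)^2 = 3.23654729 mm^2
v_feed = 5.346 / 3.23654729 = 1.65176 mm/s


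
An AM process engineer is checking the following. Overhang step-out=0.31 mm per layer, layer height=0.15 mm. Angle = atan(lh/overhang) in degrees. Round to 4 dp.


angle = atan(0.15/0.31) = 25.821 degrees


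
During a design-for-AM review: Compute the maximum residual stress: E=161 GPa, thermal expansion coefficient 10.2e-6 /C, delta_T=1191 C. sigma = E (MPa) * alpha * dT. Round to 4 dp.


sigma = 161*1000 * 10.2e-6 * 1191 = 1955.8602 MPa


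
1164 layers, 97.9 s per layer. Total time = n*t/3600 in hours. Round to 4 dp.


t = 1164 * 97.9 / 3600 = 31.6543 hrs


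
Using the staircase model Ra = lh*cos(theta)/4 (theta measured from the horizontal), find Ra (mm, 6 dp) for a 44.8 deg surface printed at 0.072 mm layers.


Ra = 0.072 * cos(44.8) / 4 = 0.012772 mm


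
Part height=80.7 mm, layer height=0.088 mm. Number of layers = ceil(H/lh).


Layers = ceil(80.7/0.088) = 918


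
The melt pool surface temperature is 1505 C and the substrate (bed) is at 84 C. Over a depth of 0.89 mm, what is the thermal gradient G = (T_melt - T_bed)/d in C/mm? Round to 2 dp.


G = (1505-84)/0.89 = 1596.63 C/mm


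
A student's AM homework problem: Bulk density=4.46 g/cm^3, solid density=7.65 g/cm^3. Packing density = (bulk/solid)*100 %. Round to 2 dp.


Packing = (4.46/7.65)*100 = 58.3 %


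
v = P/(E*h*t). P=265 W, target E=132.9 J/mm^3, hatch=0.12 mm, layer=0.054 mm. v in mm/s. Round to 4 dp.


v = 265 / (132.9*0.12*0.054) = 307.713 mm/s


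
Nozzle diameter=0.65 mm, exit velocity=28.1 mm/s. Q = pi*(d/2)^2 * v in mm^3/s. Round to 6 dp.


A = pi*(0.65/2)^2 = 0.33183072 mm^2
Q = 0.33183072 * 28.1 = 9.324443 mm^3/s


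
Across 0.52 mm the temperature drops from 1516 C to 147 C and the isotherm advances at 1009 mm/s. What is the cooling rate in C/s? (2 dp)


G = (1516-147)/0.52 = 2632.69230769 C/mm
CR = 2632.69230769 * 1009 = 2656386.54 C/s


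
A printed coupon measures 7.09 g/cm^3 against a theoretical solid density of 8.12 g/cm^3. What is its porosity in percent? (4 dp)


Porosity = (1-7.09/8.12)*100 = 12.6847 %


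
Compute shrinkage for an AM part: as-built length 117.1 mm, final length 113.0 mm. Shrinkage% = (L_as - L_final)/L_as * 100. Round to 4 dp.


Shrinkage = ((117.1-113.0)/117.1)*100 = 3.5013 %


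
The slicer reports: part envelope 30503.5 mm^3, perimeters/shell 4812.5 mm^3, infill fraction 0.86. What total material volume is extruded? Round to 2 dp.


V_infill = (30503.5 - 4812.5) * 0.86 = 22094.26
V_total = 4812.5 + 22094.26 = 26906.76 mm^3


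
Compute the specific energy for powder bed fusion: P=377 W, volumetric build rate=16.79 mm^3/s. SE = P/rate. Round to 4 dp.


SE = 377 / 16.79 = 22.4538 J/mm^3


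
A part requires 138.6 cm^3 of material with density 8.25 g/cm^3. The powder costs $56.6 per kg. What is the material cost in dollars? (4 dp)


Mass = 138.6*8.25/1000 = 1.14345 kg
Cost = 1.14345 * 56.6 = 64.7193 $


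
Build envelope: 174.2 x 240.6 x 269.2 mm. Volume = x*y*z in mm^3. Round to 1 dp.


V = 174.2 * 240.6 * 269.2 = 11282850.4 mm^3


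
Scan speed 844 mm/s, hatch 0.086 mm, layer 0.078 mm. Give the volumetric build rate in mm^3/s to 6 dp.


Rate = 844 * 0.086 * 0.078 = 5.661552 mm^3/s


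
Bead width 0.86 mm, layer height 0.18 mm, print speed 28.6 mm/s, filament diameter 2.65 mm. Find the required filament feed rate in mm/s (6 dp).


Q = 0.86 * 0.18 * 28.6 = 4.42728 mm^3/s
A_fil = pi*(2.65/2)^2 = 5.5154586 mm^2
v_feed = 4.42728 / 5.5154586 = 0.802704 mm/s


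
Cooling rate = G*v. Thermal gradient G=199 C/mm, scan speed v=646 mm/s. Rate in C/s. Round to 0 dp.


CR = 199 * 646 = 128554 C/s


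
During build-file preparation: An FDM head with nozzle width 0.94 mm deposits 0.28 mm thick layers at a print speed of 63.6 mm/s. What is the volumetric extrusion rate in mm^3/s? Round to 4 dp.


Rate = 0.94 * 0.28 * 63.6 = 16.7395 mm^3/s


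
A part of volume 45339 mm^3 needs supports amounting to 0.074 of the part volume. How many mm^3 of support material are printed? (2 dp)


V_support = 45339 * 0.074 = 3355.09 mm^3


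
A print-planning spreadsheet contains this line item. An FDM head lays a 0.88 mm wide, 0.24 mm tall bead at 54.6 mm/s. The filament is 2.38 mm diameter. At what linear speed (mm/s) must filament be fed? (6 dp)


Q = 0.88 * 0.24 * 54.6 = 11.53152 mm^3/s
A_fil = pi*(2.38/2)^2 = 4.44880936 mm^2
v_feed = 11.53152 / 4.44880936 = 2.592046 mm/s


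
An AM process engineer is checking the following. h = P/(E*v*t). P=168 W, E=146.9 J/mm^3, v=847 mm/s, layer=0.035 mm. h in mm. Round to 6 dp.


h = 168 / (146.9*847*0.035) = 0.038578 mm


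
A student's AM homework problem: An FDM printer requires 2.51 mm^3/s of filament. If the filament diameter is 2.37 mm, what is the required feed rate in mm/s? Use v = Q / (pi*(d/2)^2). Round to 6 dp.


A = pi*(2.37/2)^2 = 4.411503
v = 2.51 / 4.411503 = 0.568967 mm/s


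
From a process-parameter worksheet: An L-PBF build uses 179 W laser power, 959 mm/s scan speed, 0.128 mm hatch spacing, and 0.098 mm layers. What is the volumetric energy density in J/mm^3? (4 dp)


E = 179 / (959*0.128*0.098) = 14.8798 J/mm^3


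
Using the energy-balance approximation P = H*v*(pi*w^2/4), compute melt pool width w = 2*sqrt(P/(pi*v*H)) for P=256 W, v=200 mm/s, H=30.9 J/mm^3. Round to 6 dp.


w = 2*sqrt(256/(pi*200*30.9)) = 0.229658 mm


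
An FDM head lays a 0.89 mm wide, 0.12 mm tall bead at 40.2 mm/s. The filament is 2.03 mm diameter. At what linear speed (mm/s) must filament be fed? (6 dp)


Q = 0.89 * 0.12 * 40.2 = 4.29336 mm^3/s
A_fil = pi*(2.03/2)^2 = 3.23654729 mm^2
v_feed = 4.29336 / 3.23654729 = 1.326525 mm/s


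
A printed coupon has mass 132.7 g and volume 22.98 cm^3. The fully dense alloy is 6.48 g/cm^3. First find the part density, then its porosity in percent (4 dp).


rho_part = 132.7 / 22.98 = 5.7745866 g/cm^3
Porosity = (1 - 5.7745866/6.48)*100 = 10.886 %


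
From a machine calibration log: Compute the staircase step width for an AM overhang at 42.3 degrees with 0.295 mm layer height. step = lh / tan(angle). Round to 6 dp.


step = 0.295 / tan(42.3) = 0.324201 mm


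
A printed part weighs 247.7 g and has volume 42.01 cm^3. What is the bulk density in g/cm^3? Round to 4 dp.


rho = 247.7 / 42.01 = 5.8962 g/cm^3


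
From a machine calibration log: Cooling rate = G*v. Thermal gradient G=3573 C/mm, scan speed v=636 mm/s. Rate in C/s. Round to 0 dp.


CR = 3573 * 636 = 2272428 C/s


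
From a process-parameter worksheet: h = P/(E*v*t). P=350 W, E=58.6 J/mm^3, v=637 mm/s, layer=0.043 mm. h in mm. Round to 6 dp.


h = 350 / (58.6*637*0.043) = 0.218053 mm


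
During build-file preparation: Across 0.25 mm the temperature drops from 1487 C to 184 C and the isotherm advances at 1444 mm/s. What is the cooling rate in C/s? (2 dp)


G = (1487-184)/0.25 = 5212.0 C/mm
CR = 5212.0 * 1444 = 7526128.0 C/s


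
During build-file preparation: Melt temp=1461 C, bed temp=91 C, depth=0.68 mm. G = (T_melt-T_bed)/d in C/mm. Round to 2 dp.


G = (1461-91)/0.68 = 2014.71 C/mm


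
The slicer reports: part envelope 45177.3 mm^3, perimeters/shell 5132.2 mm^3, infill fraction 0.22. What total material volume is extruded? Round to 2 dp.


V_infill = (45177.3 - 5132.2) * 0.22 = 8809.92
V_total = 5132.2 + 8809.92 = 13942.12 mm^3


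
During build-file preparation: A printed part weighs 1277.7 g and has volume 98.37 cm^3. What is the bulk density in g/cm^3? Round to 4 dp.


rho = 1277.7 / 98.37 = 12.9887 g/cm^3


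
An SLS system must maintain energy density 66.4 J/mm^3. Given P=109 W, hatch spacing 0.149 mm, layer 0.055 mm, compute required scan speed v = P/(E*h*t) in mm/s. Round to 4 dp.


v = 109 / (66.4*0.149*0.055) = 200.3132 mm/s


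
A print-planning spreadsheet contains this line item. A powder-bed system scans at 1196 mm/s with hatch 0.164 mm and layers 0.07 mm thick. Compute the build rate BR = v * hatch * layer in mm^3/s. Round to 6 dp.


Rate = 1196 * 0.164 * 0.07 = 13.73008 mm^3/s


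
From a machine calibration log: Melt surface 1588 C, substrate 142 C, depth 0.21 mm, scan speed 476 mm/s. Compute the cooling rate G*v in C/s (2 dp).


G = (1588-142)/0.21 = 6885.71428571 C/mm
CR = 6885.71428571 * 476 = 3277600.0 C/s


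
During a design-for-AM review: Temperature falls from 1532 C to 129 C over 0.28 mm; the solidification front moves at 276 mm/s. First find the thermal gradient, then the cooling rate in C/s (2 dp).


G = (1532-129)/0.28 = 5010.71428571 C/mm
CR = 5010.71428571 * 276 = 1382957.14 C/s


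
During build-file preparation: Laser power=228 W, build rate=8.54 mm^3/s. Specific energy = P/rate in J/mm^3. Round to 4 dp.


SE = 228 / 8.54 = 26.6979 J/mm^3


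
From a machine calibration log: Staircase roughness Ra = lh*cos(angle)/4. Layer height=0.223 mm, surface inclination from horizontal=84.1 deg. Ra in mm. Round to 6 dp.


Ra = 0.223 * cos(84.1) / 4 = 0.005731 mm


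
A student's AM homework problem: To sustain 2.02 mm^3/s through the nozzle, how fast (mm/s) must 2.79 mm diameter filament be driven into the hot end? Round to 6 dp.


A = pi*(2.79/2)^2 = 6.113618
v = 2.02 / 6.113618 = 0.33041 mm/s


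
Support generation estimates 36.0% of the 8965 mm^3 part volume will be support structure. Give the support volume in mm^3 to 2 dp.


V_support = 8965 * 0.36 = 3227.4 mm^3


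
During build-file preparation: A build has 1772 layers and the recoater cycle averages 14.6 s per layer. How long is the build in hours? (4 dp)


t = 1772 * 14.6 / 3600 = 7.1864 hrs


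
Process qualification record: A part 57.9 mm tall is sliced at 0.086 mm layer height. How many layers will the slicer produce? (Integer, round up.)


Layers = ceil(57.9/0.086) = 674


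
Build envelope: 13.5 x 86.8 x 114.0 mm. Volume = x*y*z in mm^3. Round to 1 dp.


V = 13.5 * 86.8 * 114.0 = 133585.2 mm^3


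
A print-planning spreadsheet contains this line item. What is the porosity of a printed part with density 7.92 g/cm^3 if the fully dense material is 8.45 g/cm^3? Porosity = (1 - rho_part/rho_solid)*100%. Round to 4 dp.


Porosity = (1-7.92/8.45)*100 = 6.2722 %


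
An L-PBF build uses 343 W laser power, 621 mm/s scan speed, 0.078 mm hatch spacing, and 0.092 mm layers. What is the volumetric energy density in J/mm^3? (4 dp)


E = 343 / (621*0.078*0.092) = 76.9698 J/mm^3


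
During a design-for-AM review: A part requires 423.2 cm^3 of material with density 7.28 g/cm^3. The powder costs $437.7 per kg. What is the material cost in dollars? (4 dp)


Mass = 423.2*7.28/1000 = 3.080896 kg
Cost = 3.080896 * 437.7 = 1348.5082 $


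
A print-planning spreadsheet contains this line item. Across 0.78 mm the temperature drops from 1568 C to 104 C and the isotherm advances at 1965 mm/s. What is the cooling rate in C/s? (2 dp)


G = (1568-104)/0.78 = 1876.92307692 C/mm
CR = 1876.92307692 * 1965 = 3688153.85 C/s


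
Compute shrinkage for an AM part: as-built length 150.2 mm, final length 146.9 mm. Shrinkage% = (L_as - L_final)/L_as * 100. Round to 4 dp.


Shrinkage = ((150.2-146.9)/150.2)*100 = 2.1971 %


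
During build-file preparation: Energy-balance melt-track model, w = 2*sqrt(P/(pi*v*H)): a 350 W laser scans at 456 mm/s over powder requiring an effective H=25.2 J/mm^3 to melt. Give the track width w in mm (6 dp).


w = 2*sqrt(350/(pi*456*25.2)) = 0.196928 mm


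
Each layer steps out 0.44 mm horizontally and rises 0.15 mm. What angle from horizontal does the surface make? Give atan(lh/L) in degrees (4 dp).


angle = atan(0.15/0.44) = 18.8247 degrees


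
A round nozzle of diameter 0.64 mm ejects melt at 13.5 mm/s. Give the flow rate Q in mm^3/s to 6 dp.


A = pi*(0.64/2)^2 = 0.32169909 mm^2
Q = 0.32169909 * 13.5 = 4.342938 mm^3/s


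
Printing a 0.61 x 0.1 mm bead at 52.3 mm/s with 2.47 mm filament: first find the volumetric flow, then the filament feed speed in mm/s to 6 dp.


Q = 0.61 * 0.1 * 52.3 = 3.1903 mm^3/s
A_fil = pi*(2.47/2)^2 = 4.79163566 mm^2
v_feed = 3.1903 / 4.79163566 = 0.665806 mm/s


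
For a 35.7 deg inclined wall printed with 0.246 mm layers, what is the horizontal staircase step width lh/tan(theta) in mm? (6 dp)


step = 0.246 / tan(35.7) = 0.342345 mm


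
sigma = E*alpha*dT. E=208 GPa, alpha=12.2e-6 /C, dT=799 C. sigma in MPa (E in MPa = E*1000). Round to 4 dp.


sigma = 208*1000 * 12.2e-6 * 799 = 2027.5424 MPa


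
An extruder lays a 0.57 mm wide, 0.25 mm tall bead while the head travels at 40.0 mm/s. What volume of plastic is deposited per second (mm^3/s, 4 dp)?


Rate = 0.57 * 0.25 * 40.0 = 5.7 mm^3/s


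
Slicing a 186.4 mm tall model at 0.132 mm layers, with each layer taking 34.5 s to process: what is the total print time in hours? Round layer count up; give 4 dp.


Layers = ceil(186.4/0.132) = 1413
t = 1413 * 34.5 / 3600 = 13.5413 hrs


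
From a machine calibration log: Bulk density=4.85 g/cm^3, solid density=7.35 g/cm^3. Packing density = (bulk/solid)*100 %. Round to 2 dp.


Packing = (4.85/7.35)*100 = 65.99 %


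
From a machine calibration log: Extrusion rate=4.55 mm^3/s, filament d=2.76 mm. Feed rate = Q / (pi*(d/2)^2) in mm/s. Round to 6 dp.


A = pi*(2.76/2)^2 = 5.982849
v = 4.55 / 5.982849 = 0.760507 mm/s


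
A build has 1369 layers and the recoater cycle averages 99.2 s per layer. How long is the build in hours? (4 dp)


t = 1369 * 99.2 / 3600 = 37.7236 hrs


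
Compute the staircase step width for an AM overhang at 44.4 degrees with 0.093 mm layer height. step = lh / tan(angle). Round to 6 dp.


step = 0.093 / tan(44.4) = 0.094968 mm


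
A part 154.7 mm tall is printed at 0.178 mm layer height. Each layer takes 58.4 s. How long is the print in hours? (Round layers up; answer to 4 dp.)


Layers = ceil(154.7/0.178) = 870
t = 870 * 58.4 / 3600 = 14.1133 hrs


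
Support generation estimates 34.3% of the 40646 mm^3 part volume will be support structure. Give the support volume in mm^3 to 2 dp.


V_support = 40646 * 0.343 = 13941.58 mm^3


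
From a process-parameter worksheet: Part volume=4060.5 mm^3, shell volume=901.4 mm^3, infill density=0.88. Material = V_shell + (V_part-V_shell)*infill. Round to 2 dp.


V_infill = (4060.5 - 901.4) * 0.88 = 2780.01
V_total = 901.4 + 2780.01 = 3681.41 mm^3


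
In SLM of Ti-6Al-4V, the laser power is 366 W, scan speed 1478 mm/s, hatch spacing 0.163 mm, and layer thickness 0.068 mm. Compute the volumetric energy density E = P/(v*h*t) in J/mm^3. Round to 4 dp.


E = 366 / (1478*0.163*0.068) = 22.3414 J/mm^3


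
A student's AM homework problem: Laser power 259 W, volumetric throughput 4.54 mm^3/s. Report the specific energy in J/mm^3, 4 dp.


SE = 259 / 4.54 = 57.0485 J/mm^3


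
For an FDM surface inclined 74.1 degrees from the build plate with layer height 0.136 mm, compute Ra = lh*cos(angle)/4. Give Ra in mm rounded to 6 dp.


Ra = 0.136 * cos(74.1) / 4 = 0.009315 mm


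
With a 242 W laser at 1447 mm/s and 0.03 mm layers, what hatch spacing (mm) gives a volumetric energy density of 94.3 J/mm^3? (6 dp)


h = 242 / (94.3*1447*0.03) = 0.059117 mm


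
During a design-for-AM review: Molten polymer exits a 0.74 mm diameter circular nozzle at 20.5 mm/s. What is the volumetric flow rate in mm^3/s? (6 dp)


A = pi*(0.74/2)^2 = 0.43008403 mm^2
Q = 0.43008403 * 20.5 = 8.816723 mm^3/s


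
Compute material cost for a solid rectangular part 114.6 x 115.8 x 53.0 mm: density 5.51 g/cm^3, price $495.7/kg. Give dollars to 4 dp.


V = 114.6 * 115.8 * 53.0 = 703346.04 mm^3 = 703.34604 cm^3
Mass = 703.34604 * 5.51 / 1000 = 3.87543668 kg
Cost = 3.87543668 * 495.7 = 1921.054 $


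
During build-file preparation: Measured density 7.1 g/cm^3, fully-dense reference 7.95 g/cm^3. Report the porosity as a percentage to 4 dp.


Porosity = (1-7.1/7.95)*100 = 10.6918 %


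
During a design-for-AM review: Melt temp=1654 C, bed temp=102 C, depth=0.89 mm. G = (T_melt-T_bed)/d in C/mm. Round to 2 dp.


G = (1654-102)/0.89 = 1743.82 C/mm


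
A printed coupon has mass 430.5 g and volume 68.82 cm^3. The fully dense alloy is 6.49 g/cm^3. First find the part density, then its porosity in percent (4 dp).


rho_part = 430.5 / 68.82 = 6.255449 g/cm^3
Porosity = (1 - 6.255449/6.49)*100 = 3.614 %


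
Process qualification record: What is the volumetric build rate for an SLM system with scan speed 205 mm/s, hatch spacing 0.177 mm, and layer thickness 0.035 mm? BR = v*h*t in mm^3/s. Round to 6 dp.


Rate = 205 * 0.177 * 0.035 = 1.269975 mm^3/s


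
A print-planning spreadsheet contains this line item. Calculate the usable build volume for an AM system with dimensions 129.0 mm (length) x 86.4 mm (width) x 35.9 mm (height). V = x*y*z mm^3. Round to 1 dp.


V = 129.0 * 86.4 * 35.9 = 400127.0 mm^3


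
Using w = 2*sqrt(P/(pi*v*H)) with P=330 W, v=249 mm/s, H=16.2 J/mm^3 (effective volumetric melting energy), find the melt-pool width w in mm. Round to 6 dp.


w = 2*sqrt(330/(pi*249*16.2)) = 0.322742 mm


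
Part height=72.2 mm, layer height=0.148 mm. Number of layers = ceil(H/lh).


Layers = ceil(72.2/0.148) = 488


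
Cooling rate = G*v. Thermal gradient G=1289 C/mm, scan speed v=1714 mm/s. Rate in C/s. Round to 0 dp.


CR = 1289 * 1714 = 2209346 C/s


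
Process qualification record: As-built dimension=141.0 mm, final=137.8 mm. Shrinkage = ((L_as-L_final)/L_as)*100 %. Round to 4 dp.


Shrinkage = ((141.0-137.8)/141.0)*100 = 2.2695 %


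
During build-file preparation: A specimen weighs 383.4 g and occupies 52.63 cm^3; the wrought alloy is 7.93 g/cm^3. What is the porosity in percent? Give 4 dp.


rho_part = 383.4 / 52.63 = 7.28481854 g/cm^3
Porosity = (1 - 7.28481854/7.93)*100 = 8.136 %


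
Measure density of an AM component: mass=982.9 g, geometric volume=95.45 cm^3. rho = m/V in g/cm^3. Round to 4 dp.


rho = 982.9 / 95.45 = 10.2975 g/cm^3


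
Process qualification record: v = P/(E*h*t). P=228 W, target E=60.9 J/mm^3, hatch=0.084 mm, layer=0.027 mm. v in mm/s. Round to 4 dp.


v = 228 / (60.9*0.084*0.027) = 1650.7241 mm/s


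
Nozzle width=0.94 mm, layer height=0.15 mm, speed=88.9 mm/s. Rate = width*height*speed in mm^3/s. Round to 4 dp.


Rate = 0.94 * 0.15 * 88.9 = 12.5349 mm^3/s


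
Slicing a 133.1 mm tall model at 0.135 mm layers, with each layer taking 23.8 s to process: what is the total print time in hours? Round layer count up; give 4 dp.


Layers = ceil(133.1/0.135) = 986
t = 986 * 23.8 / 3600 = 6.5186 hrs


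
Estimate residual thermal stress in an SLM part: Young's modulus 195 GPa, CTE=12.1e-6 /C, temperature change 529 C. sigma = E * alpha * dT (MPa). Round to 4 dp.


sigma = 195*1000 * 12.1e-6 * 529 = 1248.1755 MPa


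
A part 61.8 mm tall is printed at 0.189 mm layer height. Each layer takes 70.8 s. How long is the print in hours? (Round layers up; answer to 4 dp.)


Layers = ceil(61.8/0.189) = 327
t = 327 * 70.8 / 3600 = 6.431 hrs


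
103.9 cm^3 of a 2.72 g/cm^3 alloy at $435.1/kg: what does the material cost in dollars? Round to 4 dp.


Mass = 103.9*2.72/1000 = 0.282608 kg
Cost = 0.282608 * 435.1 = 122.9627 $


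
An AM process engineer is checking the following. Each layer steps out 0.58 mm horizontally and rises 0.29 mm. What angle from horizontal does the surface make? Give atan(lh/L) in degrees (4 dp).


angle = atan(0.29/0.58) = 26.5651 degrees


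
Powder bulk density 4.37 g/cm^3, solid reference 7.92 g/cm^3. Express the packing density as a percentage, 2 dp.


Packing = (4.37/7.92)*100 = 55.18 %


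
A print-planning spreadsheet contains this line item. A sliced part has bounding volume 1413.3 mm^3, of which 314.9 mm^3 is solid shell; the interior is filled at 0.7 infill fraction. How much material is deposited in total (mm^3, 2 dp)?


V_infill = (1413.3 - 314.9) * 0.7 = 768.88
V_total = 314.9 + 768.88 = 1083.78 mm^3


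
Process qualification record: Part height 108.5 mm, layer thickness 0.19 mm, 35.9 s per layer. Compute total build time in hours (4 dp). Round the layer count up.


Layers = ceil(108.5/0.19) = 572
t = 572 * 35.9 / 3600 = 5.7041 hrs


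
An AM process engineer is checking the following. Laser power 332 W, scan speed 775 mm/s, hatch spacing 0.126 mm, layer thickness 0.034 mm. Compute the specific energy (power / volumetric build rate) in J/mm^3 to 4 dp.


Build rate = 775 * 0.126 * 0.034 = 3.3201 mm^3/s
SE = 332 / 3.3201 = 99.997 J/mm^3


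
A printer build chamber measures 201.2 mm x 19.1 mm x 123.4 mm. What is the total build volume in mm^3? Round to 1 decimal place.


V = 201.2 * 19.1 * 123.4 = 474216.3 mm^3


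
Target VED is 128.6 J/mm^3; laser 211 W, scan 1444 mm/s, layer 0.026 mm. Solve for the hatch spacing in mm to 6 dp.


h = 211 / (128.6*1444*0.026) = 0.043702 mm


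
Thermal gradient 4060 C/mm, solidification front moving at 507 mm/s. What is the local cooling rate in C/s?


CR = 4060 * 507 = 2058420 C/s


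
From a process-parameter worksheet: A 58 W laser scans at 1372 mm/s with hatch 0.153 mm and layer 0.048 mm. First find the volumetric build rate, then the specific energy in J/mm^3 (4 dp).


Build rate = 1372 * 0.153 * 0.048 = 10.075968 mm^3/s
SE = 58 / 10.075968 = 5.7563 J/mm^3


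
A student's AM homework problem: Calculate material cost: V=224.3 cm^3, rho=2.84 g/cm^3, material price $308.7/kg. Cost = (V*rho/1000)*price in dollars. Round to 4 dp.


Mass = 224.3*2.84/1000 = 0.637012 kg
Cost = 0.637012 * 308.7 = 196.6456 $


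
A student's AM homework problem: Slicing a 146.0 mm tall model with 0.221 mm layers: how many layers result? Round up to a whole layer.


Layers = ceil(146.0/0.221) = 661


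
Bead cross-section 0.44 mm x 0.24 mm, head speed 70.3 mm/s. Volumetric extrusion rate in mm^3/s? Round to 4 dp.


Rate = 0.44 * 0.24 * 70.3 = 7.4237 mm^3/s


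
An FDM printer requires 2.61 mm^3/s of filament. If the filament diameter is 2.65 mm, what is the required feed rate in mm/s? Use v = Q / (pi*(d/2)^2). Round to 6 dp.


A = pi*(2.65/2)^2 = 5.515459
v = 2.61 / 5.515459 = 0.473215 mm/s


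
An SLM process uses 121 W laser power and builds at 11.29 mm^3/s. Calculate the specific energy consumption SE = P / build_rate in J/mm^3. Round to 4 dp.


SE = 121 / 11.29 = 10.7174 J/mm^3


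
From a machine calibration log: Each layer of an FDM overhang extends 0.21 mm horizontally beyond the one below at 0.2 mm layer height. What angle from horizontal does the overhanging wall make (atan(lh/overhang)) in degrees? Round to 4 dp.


angle = atan(0.2/0.21) = 43.6028 degrees


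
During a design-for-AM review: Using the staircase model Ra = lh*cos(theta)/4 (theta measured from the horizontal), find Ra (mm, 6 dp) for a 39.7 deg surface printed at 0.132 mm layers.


Ra = 0.132 * cos(39.7) / 4 = 0.02539 mm


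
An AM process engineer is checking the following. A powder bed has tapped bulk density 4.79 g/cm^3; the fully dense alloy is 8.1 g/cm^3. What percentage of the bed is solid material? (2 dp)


Packing = (4.79/8.1)*100 = 59.14 %


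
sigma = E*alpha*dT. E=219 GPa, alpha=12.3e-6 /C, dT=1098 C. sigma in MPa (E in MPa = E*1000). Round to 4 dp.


sigma = 219*1000 * 12.3e-6 * 1098 = 2957.6826 MPa


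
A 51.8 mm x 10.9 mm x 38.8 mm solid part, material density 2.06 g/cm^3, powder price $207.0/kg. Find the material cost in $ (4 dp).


V = 51.8 * 10.9 * 38.8 = 21907.256 mm^3 = 21.907256 cm^3
Mass = 21.907256 * 2.06 / 1000 = 0.04512895 kg
Cost = 0.04512895 * 207.0 = 9.3417 $


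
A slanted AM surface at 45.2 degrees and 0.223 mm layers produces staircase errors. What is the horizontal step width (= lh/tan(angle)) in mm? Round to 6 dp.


step = 0.223 / tan(45.2) = 0.221449 mm


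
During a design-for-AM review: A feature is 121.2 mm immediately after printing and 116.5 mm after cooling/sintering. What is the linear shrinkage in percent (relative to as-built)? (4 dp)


Shrinkage = ((121.2-116.5)/121.2)*100 = 3.8779 %


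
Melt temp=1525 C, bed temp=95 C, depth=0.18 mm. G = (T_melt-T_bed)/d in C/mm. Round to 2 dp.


G = (1525-95)/0.18 = 7944.44 C/mm


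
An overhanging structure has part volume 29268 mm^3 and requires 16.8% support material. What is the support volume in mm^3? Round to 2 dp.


V_support = 29268 * 0.168 = 4917.02 mm^3


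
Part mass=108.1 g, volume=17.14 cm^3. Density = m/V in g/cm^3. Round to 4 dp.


rho = 108.1 / 17.14 = 6.3069 g/cm^3


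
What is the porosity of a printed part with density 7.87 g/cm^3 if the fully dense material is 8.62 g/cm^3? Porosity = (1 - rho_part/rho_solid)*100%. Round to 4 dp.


Porosity = (1-7.87/8.62)*100 = 8.7007 %


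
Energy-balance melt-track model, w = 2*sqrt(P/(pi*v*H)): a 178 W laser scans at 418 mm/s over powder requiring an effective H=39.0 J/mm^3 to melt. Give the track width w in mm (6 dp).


w = 2*sqrt(178/(pi*418*39.0)) = 0.117908 mm


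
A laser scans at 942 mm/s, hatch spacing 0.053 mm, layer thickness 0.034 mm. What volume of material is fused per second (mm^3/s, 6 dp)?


Rate = 942 * 0.053 * 0.034 = 1.697484 mm^3/s


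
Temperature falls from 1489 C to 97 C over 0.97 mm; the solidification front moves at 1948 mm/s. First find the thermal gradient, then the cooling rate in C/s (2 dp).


G = (1489-97)/0.97 = 1435.05154639 C/mm
CR = 1435.05154639 * 1948 = 2795480.41 C/s


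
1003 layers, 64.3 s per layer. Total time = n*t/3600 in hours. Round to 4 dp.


t = 1003 * 64.3 / 3600 = 17.9147 hrs


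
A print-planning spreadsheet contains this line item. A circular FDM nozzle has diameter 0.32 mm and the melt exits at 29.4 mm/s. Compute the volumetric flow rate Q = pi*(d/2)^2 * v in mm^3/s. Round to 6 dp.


A = pi*(0.32/2)^2 = 0.08042477 mm^2
Q = 0.08042477 * 29.4 = 2.364488 mm^3/s


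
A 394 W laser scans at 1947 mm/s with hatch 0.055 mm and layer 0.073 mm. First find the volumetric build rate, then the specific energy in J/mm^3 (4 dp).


Build rate = 1947 * 0.055 * 0.073 = 7.817205 mm^3/s
SE = 394 / 7.817205 = 50.4016 J/mm^3


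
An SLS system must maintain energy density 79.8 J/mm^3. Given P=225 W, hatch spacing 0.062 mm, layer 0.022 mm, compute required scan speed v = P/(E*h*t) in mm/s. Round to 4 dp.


v = 225 / (79.8*0.062*0.022) = 2067.1179 mm/s


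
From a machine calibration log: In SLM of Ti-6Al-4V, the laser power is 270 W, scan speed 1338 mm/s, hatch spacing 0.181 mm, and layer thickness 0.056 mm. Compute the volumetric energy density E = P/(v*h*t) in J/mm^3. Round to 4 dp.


E = 270 / (1338*0.181*0.056) = 19.9086 J/mm^3


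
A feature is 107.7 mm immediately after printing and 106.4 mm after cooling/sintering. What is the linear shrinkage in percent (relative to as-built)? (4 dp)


Shrinkage = ((107.7-106.4)/107.7)*100 = 1.2071 %


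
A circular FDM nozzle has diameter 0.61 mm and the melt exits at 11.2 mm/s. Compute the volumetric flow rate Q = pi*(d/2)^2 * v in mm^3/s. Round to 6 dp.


A = pi*(0.61/2)^2 = 0.29224666 mm^2
Q = 0.29224666 * 11.2 = 3.273163 mm^3/s


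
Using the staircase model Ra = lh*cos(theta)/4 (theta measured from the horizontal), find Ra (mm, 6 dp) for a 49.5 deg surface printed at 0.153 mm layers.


Ra = 0.153 * cos(49.5) / 4 = 0.024841 mm


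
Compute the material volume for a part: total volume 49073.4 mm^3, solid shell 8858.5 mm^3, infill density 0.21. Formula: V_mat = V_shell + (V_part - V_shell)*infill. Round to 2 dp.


V_infill = (49073.4 - 8858.5) * 0.21 = 8445.13
V_total = 8858.5 + 8445.13 = 17303.63 mm^3


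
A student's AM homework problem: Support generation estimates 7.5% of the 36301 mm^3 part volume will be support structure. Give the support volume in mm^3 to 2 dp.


V_support = 36301 * 0.075 = 2722.58 mm^3


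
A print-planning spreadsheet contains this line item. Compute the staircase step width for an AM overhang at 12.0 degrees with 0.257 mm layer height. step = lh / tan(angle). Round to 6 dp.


step = 0.257 / tan(12.0) = 1.20909 mm


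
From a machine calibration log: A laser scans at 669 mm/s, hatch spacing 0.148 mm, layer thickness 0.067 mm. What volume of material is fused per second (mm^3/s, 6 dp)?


Rate = 669 * 0.148 * 0.067 = 6.633804 mm^3/s


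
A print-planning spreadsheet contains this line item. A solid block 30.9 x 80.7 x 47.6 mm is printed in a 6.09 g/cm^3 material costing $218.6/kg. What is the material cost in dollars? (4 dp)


V = 30.9 * 80.7 * 47.6 = 118696.788 mm^3 = 118.696788 cm^3
Mass = 118.696788 * 6.09 / 1000 = 0.72286344 kg
Cost = 0.72286344 * 218.6 = 158.0179 $


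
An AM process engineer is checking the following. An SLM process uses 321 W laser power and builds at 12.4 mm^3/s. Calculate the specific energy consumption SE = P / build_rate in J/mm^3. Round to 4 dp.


SE = 321 / 12.4 = 25.8871 J/mm^3


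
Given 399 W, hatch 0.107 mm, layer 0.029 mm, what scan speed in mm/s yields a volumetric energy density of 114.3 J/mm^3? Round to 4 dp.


v = 399 / (114.3*0.107*0.029) = 1124.9802 mm/s


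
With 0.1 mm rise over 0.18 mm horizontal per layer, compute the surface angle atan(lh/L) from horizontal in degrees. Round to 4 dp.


angle = atan(0.1/0.18) = 29.0546 degrees


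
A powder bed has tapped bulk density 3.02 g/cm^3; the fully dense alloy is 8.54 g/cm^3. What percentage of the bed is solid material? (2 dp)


Packing = (3.02/8.54)*100 = 35.36 %


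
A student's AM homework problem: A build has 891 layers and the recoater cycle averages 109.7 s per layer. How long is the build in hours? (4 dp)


t = 891 * 109.7 / 3600 = 27.1508 hrs


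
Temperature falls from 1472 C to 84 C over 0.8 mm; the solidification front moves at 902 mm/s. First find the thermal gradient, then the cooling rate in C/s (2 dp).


G = (1472-84)/0.8 = 1735.0 C/mm
CR = 1735.0 * 902 = 1564970.0 C/s
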